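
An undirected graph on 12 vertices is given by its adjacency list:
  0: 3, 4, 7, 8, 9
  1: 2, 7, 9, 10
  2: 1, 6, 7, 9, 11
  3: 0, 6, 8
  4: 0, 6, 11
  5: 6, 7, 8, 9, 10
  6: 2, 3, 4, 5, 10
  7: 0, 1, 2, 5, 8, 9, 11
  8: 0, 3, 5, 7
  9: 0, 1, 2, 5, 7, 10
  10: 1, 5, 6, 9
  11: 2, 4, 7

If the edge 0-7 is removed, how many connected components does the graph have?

1

0 and 7 are still connected via 0-9-7, so the component count stays at 1.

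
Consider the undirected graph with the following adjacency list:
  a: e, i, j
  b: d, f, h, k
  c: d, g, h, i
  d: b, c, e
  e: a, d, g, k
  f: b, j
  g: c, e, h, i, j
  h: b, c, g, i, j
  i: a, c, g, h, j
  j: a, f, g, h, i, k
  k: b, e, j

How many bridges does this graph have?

The edges on the cycle g-j-f-b-d-e-g are not bridges since each lies on that cycle.
Every edge lies on some cycle, so there are no bridges.

0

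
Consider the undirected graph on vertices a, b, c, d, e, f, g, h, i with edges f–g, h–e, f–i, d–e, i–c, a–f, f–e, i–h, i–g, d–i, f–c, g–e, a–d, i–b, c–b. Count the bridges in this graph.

The edges on the cycle i-c-b-i are not bridges since each lies on that cycle.
Every edge lies on some cycle, so there are no bridges.

0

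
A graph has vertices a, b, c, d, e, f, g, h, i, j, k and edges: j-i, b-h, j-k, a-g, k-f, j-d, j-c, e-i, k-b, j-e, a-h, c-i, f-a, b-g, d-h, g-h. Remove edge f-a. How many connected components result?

1

f and a are still connected via f-k-b-g-a, so the component count stays at 1.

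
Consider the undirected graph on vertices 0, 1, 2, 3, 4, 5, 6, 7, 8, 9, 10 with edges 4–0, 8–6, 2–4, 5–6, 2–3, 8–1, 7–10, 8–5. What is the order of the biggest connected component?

4

9 is isolated — a component by itself.
Starting from 7 we can reach 7, 10. That is one component of size 2.
Starting from 0 we can reach 0, 2, 3, 4. That is one component of size 4.
Starting from 1 we can reach 1, 5, 6, 8. That is one component of size 4.
The largest has 4 vertices.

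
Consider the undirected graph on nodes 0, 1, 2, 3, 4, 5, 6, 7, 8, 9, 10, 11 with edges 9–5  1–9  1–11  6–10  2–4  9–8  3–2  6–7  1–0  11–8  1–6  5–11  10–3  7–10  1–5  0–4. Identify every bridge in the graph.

The edges on the cycle 6-7-10-6 are not bridges since each lies on that cycle.
Every edge lies on some cycle, so there are no bridges.

none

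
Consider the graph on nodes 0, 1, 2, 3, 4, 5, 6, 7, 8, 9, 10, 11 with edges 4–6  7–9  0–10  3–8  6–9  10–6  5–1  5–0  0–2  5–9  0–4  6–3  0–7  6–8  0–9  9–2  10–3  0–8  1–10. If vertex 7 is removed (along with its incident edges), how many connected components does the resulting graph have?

2

With 7 gone, the remaining components are: {11}; {0, 1, 2, 3, 4, 5, 6, 8, 9, 10}.
That is 2 components.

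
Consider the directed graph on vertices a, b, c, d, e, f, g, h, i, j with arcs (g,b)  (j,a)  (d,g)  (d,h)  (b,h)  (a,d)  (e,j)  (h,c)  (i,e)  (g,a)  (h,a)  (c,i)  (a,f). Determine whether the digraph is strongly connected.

No

There is no directed path from f to g, so the graph is not strongly connected.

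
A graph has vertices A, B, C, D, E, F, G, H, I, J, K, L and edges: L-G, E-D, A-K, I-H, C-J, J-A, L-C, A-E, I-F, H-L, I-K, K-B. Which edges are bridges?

A-E, B-K, D-E, F-I, G-L

The edges on the cycle I-H-L-C-J-A-K-I are not bridges since each lies on that cycle.
But removing I-F disconnects I from F; removing E-D disconnects E from D; removing E-A disconnects E from A; removing L-G disconnects L from G — these are bridges.
In total 5 edges are bridges.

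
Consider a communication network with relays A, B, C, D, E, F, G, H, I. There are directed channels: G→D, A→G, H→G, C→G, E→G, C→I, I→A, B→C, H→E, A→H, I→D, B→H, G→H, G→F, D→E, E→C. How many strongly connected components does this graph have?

{A, C, D, E, G, H, I} are all mutually reachable — one SCC of size 7.
{F} is an SCC by itself.
{B} is an SCC by itself.
That gives 3 strongly connected components.

3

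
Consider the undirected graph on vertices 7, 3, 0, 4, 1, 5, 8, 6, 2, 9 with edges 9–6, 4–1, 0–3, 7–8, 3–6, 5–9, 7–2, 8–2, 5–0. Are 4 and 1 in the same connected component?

Yes

From 4 we can reach 1, 4, which includes 1.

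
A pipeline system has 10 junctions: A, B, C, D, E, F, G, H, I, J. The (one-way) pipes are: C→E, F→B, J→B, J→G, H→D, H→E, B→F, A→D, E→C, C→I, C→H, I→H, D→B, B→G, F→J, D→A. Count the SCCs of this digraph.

4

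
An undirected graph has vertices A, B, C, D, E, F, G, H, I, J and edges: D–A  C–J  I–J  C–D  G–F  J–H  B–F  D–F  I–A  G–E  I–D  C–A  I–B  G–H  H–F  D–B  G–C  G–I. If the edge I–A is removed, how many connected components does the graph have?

1

I and A are still connected via I-D-A, so the component count stays at 1.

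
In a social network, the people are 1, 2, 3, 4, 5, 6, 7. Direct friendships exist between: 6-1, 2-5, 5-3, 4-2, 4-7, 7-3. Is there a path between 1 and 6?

From 1 we can reach 1, 6, which includes 6.

Yes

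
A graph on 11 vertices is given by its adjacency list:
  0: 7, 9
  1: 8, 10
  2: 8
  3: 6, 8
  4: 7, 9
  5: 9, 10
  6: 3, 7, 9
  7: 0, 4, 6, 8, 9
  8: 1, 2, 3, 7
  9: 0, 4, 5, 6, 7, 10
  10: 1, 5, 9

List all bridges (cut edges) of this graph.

The edges on the cycle 7-4-9-7 are not bridges since each lies on that cycle.
But removing 2-8 disconnects 2 from 8 — this is a bridge.

2-8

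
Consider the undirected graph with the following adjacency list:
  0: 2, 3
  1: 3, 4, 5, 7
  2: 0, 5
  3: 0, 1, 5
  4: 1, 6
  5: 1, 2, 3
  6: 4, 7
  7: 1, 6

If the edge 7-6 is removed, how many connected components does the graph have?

1

7 and 6 are still connected via 7-1-4-6, so the component count stays at 1.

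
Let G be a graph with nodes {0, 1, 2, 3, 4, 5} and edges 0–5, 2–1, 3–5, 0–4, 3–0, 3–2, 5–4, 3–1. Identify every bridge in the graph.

none

The edges on the cycle 3-2-1-3 are not bridges since each lies on that cycle.
Every edge lies on some cycle, so there are no bridges.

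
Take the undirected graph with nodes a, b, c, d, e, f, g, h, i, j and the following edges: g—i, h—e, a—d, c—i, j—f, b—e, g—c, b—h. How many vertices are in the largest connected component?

Starting from f we can reach f, j. That is one component of size 2.
Starting from a we can reach a, d. That is one component of size 2.
Starting from b we can reach b, e, h. That is one component of size 3.
Starting from c we can reach c, g, i. That is one component of size 3.
The largest has 3 vertices.

3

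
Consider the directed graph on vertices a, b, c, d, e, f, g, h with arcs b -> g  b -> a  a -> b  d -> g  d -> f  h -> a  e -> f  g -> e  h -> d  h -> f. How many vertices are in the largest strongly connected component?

{a, b} are all mutually reachable — one SCC of size 2.
{d} is an SCC by itself.
{f} is an SCC by itself.
{h} is an SCC by itself.
{e} is an SCC by itself.
(and 2 more singleton SCCs)
The largest has 2 vertices.

2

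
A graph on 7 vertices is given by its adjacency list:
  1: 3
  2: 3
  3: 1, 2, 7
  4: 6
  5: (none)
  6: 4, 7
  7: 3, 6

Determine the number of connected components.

2

5 is isolated — a component by itself.
Starting from 1 we can reach 1, 2, 3, 4, 6, 7. That is one component of size 6.
Total: 2 components.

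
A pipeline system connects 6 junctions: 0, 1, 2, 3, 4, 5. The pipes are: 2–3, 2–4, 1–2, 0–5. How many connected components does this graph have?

2

Starting from 0 we can reach 0, 5. That is one component of size 2.
Starting from 1 we can reach 1, 2, 3, 4. That is one component of size 4.
Total: 2 components.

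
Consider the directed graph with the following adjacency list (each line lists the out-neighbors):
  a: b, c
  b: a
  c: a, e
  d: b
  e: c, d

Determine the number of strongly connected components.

1

{a, b, c, d, e} are all mutually reachable — one SCC of size 5.
That gives 1 strongly connected component.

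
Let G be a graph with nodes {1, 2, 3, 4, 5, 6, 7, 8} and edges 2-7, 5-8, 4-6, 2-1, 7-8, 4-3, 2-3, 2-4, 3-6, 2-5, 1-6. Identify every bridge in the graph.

none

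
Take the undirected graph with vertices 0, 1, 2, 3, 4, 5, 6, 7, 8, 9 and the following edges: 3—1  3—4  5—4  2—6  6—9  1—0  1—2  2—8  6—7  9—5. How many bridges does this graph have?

The edges on the cycle 3-1-2-6-9-5-4-3 are not bridges since each lies on that cycle.
But removing 0—1 disconnects 0 from 1; removing 8—2 disconnects 8 from 2; removing 6—7 disconnects 6 from 7 — these are bridges.
That makes 3 bridges.

3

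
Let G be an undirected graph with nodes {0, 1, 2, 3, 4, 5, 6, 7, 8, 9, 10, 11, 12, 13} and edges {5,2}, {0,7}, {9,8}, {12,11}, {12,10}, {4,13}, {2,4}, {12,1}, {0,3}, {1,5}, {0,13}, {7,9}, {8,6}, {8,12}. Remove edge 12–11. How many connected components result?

Before removal there is 1 component.
12–11 is a bridge — removing it separates 12's side from 11's side.
After removal: 2 components.

2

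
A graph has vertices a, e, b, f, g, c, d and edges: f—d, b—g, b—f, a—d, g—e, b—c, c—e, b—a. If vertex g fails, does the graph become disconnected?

No

Deleting g leaves 1 component (was 1) (its neighbors b, e remain connected to each other), so g is not a cut vertex.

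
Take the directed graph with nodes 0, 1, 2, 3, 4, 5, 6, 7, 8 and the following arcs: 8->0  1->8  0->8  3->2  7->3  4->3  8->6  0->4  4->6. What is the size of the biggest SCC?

2

{0, 8} are all mutually reachable — one SCC of size 2.
{7} is an SCC by itself.
{4} is an SCC by itself.
{5} is an SCC by itself.
{1} is an SCC by itself.
(and 3 more singleton SCCs)
The largest has 2 vertices.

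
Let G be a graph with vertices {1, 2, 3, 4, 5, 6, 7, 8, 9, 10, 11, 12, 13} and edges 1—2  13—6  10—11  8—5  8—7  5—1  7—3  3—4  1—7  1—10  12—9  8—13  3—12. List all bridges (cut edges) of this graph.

1-10, 1-2, 10-11, 12-3, 12-9, 13-6, 13-8, 3-4, 3-7

The edges on the cycle 8-5-1-7-8 are not bridges since each lies on that cycle.
But removing 12—9 disconnects 12 from 9; removing 7—3 disconnects 7 from 3; removing 1—10 disconnects 1 from 10; removing 13—6 disconnects 13 from 6 — these are bridges.
In total 9 edges are bridges.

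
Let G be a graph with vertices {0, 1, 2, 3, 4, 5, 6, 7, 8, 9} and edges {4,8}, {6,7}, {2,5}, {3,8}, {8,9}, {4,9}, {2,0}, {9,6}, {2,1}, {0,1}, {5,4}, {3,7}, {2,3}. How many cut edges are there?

0

The edges on the cycle 2-0-1-2 are not bridges since each lies on that cycle.
Every edge lies on some cycle, so there are no bridges.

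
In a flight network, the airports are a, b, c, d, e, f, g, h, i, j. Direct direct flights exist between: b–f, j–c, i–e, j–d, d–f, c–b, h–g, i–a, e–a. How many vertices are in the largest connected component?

5

Starting from g we can reach g, h. That is one component of size 2.
Starting from a we can reach a, e, i. That is one component of size 3.
Starting from b we can reach b, c, d, f, j. That is one component of size 5.
The largest has 5 vertices.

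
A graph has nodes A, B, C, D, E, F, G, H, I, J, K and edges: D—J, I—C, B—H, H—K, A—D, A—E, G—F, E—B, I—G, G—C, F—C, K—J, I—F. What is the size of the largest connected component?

7

Starting from C we can reach C, F, G, I. That is one component of size 4.
Starting from A we can reach A, B, D, E, H, J, K. That is one component of size 7.
The largest has 7 vertices.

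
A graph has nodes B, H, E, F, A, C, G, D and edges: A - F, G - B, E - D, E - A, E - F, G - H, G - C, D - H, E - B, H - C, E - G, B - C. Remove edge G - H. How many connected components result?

G and H are still connected via G-C-H, so the component count stays at 1.

1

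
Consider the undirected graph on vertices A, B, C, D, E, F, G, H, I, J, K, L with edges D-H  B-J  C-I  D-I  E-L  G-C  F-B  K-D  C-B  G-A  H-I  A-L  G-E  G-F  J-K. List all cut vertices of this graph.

Removing G increases the component count from 1 to 2, so G is a cut vertex.
By contrast removing C leaves 1 component; it is not a cut vertex. No other vertex is a cut vertex either.

G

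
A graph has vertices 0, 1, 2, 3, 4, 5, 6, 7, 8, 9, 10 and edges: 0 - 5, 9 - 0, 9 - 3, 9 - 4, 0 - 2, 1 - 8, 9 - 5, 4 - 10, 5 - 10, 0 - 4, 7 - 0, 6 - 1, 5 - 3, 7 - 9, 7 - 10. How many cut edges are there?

The edges on the cycle 7-9-0-7 are not bridges since each lies on that cycle.
But removing 6 - 1 disconnects 6 from 1; removing 2 - 0 disconnects 2 from 0; removing 1 - 8 disconnects 1 from 8 — these are bridges.
That makes 3 bridges.

3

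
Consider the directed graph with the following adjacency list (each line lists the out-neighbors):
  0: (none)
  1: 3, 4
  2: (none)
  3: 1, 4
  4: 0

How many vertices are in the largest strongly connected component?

{1, 3} are all mutually reachable — one SCC of size 2.
{4} is an SCC by itself.
{0} is an SCC by itself.
{2} is an SCC by itself.
The largest has 2 vertices.

2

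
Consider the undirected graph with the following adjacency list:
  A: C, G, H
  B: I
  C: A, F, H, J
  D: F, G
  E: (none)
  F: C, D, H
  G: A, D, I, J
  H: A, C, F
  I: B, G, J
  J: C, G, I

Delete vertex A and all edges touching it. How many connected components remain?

2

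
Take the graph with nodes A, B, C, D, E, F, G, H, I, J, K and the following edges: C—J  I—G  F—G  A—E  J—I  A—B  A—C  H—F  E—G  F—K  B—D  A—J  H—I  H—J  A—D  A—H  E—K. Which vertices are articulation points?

A

Removing A increases the component count from 1 to 2, so A is a cut vertex.
By contrast removing J leaves 1 component; it is not a cut vertex. No other vertex is a cut vertex either.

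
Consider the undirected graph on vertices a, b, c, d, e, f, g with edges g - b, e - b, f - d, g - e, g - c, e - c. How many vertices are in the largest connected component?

a is isolated — a component by itself.
Starting from d we can reach d, f. That is one component of size 2.
Starting from b we can reach b, c, e, g. That is one component of size 4.
The largest has 4 vertices.

4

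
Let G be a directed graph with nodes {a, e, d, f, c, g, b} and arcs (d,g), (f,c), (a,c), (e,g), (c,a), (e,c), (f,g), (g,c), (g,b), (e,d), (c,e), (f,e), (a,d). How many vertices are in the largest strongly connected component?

5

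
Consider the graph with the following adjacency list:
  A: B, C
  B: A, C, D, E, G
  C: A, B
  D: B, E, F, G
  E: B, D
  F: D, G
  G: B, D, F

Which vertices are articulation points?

Removing B increases the component count from 1 to 2, so B is a cut vertex.
By contrast removing D leaves 1 component; it is not a cut vertex. No other vertex is a cut vertex either.

B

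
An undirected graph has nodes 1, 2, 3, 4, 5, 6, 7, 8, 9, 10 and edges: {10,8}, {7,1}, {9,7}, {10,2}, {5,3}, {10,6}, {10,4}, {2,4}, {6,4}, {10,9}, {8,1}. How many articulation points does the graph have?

Removing 10 increases the component count from 2 to 3, so 10 is a cut vertex.
By contrast removing 8 leaves 2 components; it is not a cut vertex. No other vertex is a cut vertex either.

1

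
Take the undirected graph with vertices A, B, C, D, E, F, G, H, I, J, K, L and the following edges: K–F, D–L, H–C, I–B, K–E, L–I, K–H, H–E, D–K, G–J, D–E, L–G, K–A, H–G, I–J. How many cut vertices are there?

Removing H increases the component count from 1 to 2, so H is a cut vertex.
Removing I increases the component count from 1 to 2, so I is a cut vertex.
Removing K increases the component count from 1 to 3, so K is a cut vertex.
By contrast removing C leaves 1 component; it is not a cut vertex. No other vertex is a cut vertex either.

3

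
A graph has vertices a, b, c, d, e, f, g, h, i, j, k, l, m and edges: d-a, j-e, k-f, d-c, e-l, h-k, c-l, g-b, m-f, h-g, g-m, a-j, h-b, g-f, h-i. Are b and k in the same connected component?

Yes

From b we can reach b, f, g, h, i, k, m, which includes k.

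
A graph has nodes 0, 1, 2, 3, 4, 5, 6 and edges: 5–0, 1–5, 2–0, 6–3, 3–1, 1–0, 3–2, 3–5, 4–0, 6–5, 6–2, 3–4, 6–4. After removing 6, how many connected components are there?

With 6 gone, the remaining components are: {0, 1, 2, 3, 4, 5}.
That is 1 component.

1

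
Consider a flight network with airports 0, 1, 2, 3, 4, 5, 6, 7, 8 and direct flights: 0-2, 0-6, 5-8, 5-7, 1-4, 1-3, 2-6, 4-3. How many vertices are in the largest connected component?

Starting from 5 we can reach 5, 7, 8. That is one component of size 3.
Starting from 0 we can reach 0, 2, 6. That is one component of size 3.
Starting from 1 we can reach 1, 3, 4. That is one component of size 3.
The largest has 3 vertices.

3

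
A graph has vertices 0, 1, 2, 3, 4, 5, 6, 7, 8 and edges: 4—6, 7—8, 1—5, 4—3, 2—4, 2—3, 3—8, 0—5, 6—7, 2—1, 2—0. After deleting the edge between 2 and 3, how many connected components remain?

1

2 and 3 are still connected via 2-4-3, so the component count stays at 1.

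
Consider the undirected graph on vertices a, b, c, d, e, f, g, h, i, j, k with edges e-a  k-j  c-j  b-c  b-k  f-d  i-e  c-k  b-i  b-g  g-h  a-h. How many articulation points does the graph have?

Removing b increases the component count from 2 to 3, so b is a cut vertex.
By contrast removing k leaves 2 components; it is not a cut vertex. No other vertex is a cut vertex either.

1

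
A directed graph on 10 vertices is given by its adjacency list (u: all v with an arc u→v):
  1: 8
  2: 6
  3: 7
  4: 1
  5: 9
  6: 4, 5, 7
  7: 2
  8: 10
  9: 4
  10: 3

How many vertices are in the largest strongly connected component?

{1, 2, 3, 4, 5, 6, 7, 8, 9, 10} are all mutually reachable — one SCC of size 10.
The largest has 10 vertices.

10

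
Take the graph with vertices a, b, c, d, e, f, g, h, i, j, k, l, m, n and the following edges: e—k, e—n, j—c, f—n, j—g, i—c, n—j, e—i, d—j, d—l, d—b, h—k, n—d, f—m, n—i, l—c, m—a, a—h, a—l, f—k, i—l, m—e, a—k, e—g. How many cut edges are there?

The edges on the cycle f-m-e-n-f are not bridges since each lies on that cycle.
But removing d—b disconnects d from b — this is a bridge.

1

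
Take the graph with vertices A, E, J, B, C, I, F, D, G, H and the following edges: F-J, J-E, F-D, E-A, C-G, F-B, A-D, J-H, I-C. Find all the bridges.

The edges on the cycle F-J-E-A-D-F are not bridges since each lies on that cycle.
But removing J-H disconnects J from H; removing C-G disconnects C from G; removing C-I disconnects C from I; removing F-B disconnects F from B — these are bridges.

B-F, C-G, C-I, H-J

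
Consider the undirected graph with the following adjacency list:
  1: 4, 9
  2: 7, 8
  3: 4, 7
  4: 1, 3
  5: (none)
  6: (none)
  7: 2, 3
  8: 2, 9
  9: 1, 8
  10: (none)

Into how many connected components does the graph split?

10 is isolated — a component by itself.
5 is isolated — a component by itself.
6 is isolated — a component by itself.
Starting from 1 we can reach 1, 2, 3, 4, 7, 8, 9. That is one component of size 7.
Total: 4 components.

4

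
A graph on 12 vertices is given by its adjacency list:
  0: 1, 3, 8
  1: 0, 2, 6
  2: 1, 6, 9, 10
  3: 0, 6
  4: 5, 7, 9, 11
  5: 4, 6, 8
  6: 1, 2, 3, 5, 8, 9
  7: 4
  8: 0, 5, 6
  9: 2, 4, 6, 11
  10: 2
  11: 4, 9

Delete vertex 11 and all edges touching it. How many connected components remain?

With 11 gone, the remaining components are: {0, 1, 2, 3, 4, 5, 6, 7, 8, 9, 10}.
That is 1 component.

1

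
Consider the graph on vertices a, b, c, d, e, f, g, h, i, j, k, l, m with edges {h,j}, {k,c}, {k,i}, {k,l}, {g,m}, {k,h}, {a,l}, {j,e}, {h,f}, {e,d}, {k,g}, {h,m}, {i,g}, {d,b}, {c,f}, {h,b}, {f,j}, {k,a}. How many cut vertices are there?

Removing k increases the component count from 1 to 2, so k is a cut vertex.
By contrast removing e leaves 1 component; it is not a cut vertex. No other vertex is a cut vertex either.

1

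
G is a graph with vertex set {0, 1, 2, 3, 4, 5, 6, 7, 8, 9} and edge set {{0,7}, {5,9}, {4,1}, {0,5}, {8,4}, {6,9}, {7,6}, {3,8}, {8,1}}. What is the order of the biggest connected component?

5

2 is isolated — a component by itself.
Starting from 1 we can reach 1, 3, 4, 8. That is one component of size 4.
Starting from 0 we can reach 0, 5, 6, 7, 9. That is one component of size 5.
The largest has 5 vertices.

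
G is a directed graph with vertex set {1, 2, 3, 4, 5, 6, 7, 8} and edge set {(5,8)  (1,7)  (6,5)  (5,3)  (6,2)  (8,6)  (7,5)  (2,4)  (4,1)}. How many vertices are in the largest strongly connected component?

7

{1, 2, 4, 5, 6, 7, 8} are all mutually reachable — one SCC of size 7.
{3} is an SCC by itself.
The largest has 7 vertices.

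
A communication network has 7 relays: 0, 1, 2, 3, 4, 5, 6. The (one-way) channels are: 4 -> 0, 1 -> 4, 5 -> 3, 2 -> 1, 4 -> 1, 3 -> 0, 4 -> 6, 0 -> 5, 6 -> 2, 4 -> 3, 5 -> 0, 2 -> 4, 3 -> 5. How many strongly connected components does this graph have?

2

{1, 2, 4, 6} are all mutually reachable — one SCC of size 4.
{0, 3, 5} are all mutually reachable — one SCC of size 3.
That gives 2 strongly connected components.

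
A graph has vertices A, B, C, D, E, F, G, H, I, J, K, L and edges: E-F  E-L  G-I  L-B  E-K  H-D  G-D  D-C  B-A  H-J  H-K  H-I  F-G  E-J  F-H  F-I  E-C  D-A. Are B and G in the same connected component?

Yes

From B we can reach A, B, C, D, E, F, G, H, I, J, K, L, which includes G.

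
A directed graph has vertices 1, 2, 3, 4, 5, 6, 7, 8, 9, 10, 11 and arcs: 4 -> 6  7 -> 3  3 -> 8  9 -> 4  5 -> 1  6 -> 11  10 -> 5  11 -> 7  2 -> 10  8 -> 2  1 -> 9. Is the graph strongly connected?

From 5 we can reach every vertex (1, 2, 3, 4, 5, 6, 7, 8, 9, 10, 11), and every vertex can reach 5 (1, 2, 3, 4, 5, 6, 7, 8, 9, 10, 11). So the whole graph is one strongly connected component.

Yes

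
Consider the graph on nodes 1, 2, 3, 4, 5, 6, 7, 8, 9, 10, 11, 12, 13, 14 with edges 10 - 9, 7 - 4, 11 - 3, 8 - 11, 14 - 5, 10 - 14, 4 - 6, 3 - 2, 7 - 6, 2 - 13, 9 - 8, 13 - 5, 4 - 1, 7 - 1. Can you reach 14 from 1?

The component containing 1 is {1, 4, 6, 7}, and 14 is not in it.

No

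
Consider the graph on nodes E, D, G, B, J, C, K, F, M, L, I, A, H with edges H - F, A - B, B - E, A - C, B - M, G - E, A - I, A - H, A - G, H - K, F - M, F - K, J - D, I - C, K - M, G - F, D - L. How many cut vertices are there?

2

Removing A increases the component count from 2 to 3, so A is a cut vertex.
Removing D increases the component count from 2 to 3, so D is a cut vertex.
By contrast removing B leaves 2 components; it is not a cut vertex. No other vertex is a cut vertex either.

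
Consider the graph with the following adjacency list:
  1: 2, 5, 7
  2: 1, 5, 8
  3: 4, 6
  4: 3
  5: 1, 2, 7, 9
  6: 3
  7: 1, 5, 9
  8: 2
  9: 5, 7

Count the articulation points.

Removing 2 increases the component count from 2 to 3, so 2 is a cut vertex.
Removing 3 increases the component count from 2 to 3, so 3 is a cut vertex.
By contrast removing 6 leaves 2 components; it is not a cut vertex. No other vertex is a cut vertex either.

2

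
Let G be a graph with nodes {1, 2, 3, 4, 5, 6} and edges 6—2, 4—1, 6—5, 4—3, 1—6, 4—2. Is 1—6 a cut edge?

No

After removing 1—6, the path 1-4-2-6 still connects them, so the edge is not a bridge.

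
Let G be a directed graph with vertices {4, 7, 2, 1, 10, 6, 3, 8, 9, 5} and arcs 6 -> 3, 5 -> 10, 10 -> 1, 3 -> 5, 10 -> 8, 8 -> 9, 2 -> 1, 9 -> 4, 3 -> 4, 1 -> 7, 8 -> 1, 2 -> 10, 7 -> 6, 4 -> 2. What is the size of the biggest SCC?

{1, 2, 3, 4, 5, 6, 7, 8, 9, 10} are all mutually reachable — one SCC of size 10.
The largest has 10 vertices.

10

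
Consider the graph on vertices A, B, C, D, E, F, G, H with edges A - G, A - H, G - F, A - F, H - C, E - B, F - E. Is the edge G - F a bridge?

After removing G - F, the path G-A-F still connects them, so the edge is not a bridge.

No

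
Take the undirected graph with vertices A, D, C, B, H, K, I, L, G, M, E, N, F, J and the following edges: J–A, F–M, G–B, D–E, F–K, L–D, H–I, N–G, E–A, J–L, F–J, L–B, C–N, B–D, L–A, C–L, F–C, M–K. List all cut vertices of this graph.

Removing F increases the component count from 2 to 3, so F is a cut vertex.
By contrast removing D leaves 2 components; it is not a cut vertex. No other vertex is a cut vertex either.

F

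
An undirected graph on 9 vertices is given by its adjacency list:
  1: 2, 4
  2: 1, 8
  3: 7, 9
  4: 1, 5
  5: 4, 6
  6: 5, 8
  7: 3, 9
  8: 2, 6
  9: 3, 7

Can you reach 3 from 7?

From 7 we can reach 3, 7, 9, which includes 3.

Yes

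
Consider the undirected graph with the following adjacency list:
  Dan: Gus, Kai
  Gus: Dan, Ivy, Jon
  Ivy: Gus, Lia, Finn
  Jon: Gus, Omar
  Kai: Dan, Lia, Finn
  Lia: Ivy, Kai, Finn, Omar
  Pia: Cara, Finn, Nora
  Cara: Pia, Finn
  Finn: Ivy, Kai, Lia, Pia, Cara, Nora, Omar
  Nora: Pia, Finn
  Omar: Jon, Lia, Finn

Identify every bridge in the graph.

none

The edges on the cycle Finn-Omar-Jon-Gus-Dan-Kai-Finn are not bridges since each lies on that cycle.
Every edge lies on some cycle, so there are no bridges.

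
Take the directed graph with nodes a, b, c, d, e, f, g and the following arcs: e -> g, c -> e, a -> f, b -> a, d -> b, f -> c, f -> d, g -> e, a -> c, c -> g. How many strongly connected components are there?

{a, b, d, f} are all mutually reachable — one SCC of size 4.
{e, g} are all mutually reachable — one SCC of size 2.
{c} is an SCC by itself.
That gives 3 strongly connected components.

3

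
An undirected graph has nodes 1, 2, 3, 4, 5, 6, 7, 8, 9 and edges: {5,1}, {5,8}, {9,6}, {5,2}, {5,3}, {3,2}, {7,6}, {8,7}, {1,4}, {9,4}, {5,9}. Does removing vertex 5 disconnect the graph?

Yes

Deleting 5 raises the number of components from 1 to 2, so 5 is a cut vertex.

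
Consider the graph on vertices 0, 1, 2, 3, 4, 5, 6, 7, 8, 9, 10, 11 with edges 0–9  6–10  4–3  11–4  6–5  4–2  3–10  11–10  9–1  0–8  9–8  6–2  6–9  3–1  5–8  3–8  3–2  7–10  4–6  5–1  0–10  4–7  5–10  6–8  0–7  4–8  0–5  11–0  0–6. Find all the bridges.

The edges on the cycle 11-0-7-10-3-4-11 are not bridges since each lies on that cycle.
Every edge lies on some cycle, so there are no bridges.

none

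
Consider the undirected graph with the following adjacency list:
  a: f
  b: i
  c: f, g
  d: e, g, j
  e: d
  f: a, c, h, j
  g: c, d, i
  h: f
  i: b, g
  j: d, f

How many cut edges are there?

The edges on the cycle c-g-d-j-f-c are not bridges since each lies on that cycle.
But removing f-h disconnects f from h; removing g-i disconnects g from i; removing d-e disconnects d from e; removing b-i disconnects b from i — these are bridges.
In total 5 edges are bridges.

5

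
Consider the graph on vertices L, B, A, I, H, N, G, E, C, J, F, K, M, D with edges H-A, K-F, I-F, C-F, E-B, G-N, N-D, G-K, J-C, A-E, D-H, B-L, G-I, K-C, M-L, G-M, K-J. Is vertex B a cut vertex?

Deleting B leaves 1 component (was 1) (its neighbors E, L remain connected to each other), so B is not a cut vertex.

No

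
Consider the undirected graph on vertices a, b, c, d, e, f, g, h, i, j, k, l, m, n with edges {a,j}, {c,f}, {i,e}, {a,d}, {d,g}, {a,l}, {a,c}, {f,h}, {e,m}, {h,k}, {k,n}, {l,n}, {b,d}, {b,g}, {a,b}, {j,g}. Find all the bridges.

e-i, e-m

The edges on the cycle a-b-d-a are not bridges since each lies on that cycle.
But removing e-m disconnects e from m; removing i-e disconnects i from e — these are bridges.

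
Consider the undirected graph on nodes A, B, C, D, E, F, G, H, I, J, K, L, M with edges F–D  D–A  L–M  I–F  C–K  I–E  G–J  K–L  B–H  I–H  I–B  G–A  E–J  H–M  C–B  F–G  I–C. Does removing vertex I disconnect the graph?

Yes

Deleting I raises the number of components from 1 to 2, so I is a cut vertex.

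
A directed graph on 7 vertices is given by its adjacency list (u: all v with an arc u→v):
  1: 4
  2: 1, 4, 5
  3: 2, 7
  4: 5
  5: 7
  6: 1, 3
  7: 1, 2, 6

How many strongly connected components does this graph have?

1

{1, 2, 3, 4, 5, 6, 7} are all mutually reachable — one SCC of size 7.
That gives 1 strongly connected component.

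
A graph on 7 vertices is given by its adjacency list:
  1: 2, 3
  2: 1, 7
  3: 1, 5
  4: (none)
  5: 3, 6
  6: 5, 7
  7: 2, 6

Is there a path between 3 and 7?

From 3 we can reach 1, 2, 3, 5, 6, 7, which includes 7.

Yes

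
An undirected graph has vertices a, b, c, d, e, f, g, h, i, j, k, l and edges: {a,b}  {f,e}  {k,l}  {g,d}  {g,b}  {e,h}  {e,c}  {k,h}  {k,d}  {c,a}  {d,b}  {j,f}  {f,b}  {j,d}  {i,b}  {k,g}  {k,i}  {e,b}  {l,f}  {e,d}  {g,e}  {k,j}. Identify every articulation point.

none

Removing h, for instance, still leaves 1 component. No single vertex removal increases the component count — the graph has no articulation points.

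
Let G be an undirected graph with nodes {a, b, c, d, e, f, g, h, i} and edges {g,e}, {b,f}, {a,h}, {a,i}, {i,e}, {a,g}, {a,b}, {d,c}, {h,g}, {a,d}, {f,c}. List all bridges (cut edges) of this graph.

The edges on the cycle a-b-f-c-d-a are not bridges since each lies on that cycle.
Every edge lies on some cycle, so there are no bridges.

none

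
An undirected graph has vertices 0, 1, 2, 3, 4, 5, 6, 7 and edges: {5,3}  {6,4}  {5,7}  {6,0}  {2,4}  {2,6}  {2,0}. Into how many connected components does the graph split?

1 is isolated — a component by itself.
Starting from 3 we can reach 3, 5, 7. That is one component of size 3.
Starting from 0 we can reach 0, 2, 4, 6. That is one component of size 4.
Total: 3 components.

3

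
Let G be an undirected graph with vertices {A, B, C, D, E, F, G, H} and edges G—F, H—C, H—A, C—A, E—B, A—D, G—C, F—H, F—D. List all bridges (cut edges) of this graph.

B-E

The edges on the cycle G-F-H-C-G are not bridges since each lies on that cycle.
But removing E—B disconnects E from B — this is a bridge.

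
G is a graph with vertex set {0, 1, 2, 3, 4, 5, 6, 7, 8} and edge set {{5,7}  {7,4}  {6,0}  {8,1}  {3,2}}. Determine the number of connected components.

4

Starting from 0 we can reach 0, 6. That is one component of size 2.
Starting from 2 we can reach 2, 3. That is one component of size 2.
Starting from 1 we can reach 1, 8. That is one component of size 2.
Starting from 4 we can reach 4, 5, 7. That is one component of size 3.
Total: 4 components.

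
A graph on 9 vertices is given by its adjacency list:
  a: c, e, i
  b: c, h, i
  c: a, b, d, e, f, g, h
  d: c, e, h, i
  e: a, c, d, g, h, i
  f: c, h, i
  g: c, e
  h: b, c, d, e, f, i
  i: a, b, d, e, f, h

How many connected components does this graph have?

Starting from a we can reach a, b, c, d, e, f, g, h, i. That is one component of size 9.
Total: 1 component.

1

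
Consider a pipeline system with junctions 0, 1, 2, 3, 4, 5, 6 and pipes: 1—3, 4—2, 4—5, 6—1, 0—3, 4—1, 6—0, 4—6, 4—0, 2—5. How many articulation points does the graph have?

Removing 4 increases the component count from 1 to 2, so 4 is a cut vertex.
By contrast removing 3 leaves 1 component; it is not a cut vertex. No other vertex is a cut vertex either.

1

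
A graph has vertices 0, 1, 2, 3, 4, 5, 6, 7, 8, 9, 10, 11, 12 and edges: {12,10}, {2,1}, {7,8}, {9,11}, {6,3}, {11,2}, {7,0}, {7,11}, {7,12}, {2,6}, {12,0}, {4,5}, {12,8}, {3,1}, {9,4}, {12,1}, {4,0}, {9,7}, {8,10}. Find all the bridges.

4-5

The edges on the cycle 12-8-10-12 are not bridges since each lies on that cycle.
But removing 5—4 disconnects 5 from 4 — this is a bridge.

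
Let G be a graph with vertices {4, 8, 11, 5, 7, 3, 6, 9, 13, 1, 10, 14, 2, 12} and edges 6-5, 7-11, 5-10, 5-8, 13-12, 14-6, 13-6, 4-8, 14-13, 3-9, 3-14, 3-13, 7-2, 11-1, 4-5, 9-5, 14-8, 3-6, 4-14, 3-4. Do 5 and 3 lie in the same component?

From 5 we can reach 3, 4, 5, 6, 8, 9, 10, 12, 13, 14, which includes 3.

Yes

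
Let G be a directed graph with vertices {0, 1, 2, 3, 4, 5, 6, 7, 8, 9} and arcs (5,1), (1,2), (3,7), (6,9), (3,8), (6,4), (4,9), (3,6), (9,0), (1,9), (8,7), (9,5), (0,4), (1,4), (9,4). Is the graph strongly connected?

There is no directed path from 0 to 6, so the graph is not strongly connected.

No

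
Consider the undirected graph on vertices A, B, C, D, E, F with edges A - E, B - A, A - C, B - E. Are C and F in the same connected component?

No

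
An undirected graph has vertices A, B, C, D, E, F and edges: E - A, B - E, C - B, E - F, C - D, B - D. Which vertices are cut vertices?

B, E

Removing B increases the component count from 1 to 2, so B is a cut vertex.
Removing E increases the component count from 1 to 3, so E is a cut vertex.
By contrast removing F leaves 1 component; it is not a cut vertex. No other vertex is a cut vertex either.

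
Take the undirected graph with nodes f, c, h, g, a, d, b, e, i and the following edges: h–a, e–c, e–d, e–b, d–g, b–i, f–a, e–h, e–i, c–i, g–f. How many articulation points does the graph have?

1

Removing e increases the component count from 1 to 2, so e is a cut vertex.
By contrast removing f leaves 1 component; it is not a cut vertex. No other vertex is a cut vertex either.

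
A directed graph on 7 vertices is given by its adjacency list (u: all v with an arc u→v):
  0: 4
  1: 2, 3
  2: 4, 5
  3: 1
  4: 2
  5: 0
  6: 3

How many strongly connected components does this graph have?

3

{0, 2, 4, 5} are all mutually reachable — one SCC of size 4.
{1, 3} are all mutually reachable — one SCC of size 2.
{6} is an SCC by itself.
That gives 3 strongly connected components.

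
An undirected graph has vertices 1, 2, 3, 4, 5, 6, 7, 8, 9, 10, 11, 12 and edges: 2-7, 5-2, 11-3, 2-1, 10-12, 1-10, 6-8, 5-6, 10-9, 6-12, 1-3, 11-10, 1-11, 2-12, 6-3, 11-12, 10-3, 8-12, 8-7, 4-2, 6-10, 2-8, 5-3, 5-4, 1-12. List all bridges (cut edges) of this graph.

The edges on the cycle 1-11-3-1 are not bridges since each lies on that cycle.
But removing 9-10 disconnects 9 from 10 — this is a bridge.

10-9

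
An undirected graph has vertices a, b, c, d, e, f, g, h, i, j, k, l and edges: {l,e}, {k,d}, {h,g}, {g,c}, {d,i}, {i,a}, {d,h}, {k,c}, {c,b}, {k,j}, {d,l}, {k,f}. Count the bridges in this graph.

7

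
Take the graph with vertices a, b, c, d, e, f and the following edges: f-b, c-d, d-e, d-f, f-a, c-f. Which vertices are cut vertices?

Removing d increases the component count from 1 to 2, so d is a cut vertex.
Removing f increases the component count from 1 to 3, so f is a cut vertex.
By contrast removing b leaves 1 component; it is not a cut vertex. No other vertex is a cut vertex either.

d, f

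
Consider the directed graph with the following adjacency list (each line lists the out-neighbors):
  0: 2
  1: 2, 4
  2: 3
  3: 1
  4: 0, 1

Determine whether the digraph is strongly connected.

Yes

From 0 we can reach every vertex (0, 1, 2, 3, 4), and every vertex can reach 0 (0, 1, 2, 3, 4). So the whole graph is one strongly connected component.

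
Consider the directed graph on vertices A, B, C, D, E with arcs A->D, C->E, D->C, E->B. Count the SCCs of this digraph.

5

{B} is an SCC by itself.
{C} is an SCC by itself.
{E} is an SCC by itself.
{D} is an SCC by itself.
{A} is an SCC by itself.
That gives 5 strongly connected components.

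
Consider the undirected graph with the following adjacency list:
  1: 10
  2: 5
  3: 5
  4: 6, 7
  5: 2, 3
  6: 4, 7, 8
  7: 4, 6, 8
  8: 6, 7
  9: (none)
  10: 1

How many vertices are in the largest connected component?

9 is isolated — a component by itself.
Starting from 1 we can reach 1, 10. That is one component of size 2.
Starting from 2 we can reach 2, 3, 5. That is one component of size 3.
Starting from 4 we can reach 4, 6, 7, 8. That is one component of size 4.
The largest has 4 vertices.

4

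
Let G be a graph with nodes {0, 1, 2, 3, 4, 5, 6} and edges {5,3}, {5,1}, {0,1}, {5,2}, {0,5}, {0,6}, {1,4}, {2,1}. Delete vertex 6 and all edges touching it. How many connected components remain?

1

With 6 gone, the remaining components are: {0, 1, 2, 3, 4, 5}.
That is 1 component.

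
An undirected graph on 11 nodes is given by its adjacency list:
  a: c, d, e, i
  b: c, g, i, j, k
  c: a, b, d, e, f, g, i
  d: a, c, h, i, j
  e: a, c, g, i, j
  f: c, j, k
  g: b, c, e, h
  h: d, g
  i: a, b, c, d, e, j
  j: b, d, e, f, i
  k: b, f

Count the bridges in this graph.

0

The edges on the cycle e-g-h-d-c-e are not bridges since each lies on that cycle.
Every edge lies on some cycle, so there are no bridges.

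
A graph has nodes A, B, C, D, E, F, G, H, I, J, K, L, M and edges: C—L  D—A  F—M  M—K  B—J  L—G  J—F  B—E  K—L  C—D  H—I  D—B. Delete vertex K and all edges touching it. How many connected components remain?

With K gone, the remaining components are: {H, I}; {A, B, C, D, E, F, G, J, L, M}.
That is 2 components.

2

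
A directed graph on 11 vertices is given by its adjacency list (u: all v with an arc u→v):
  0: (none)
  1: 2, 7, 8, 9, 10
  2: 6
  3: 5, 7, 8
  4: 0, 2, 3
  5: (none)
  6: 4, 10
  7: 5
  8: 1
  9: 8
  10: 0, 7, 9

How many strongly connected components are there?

{1, 2, 3, 4, 6, 8, 9, 10} are all mutually reachable — one SCC of size 8.
{7} is an SCC by itself.
{0} is an SCC by itself.
{5} is an SCC by itself.
That gives 4 strongly connected components.

4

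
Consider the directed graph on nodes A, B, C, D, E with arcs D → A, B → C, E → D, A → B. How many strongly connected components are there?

5

{C} is an SCC by itself.
{D} is an SCC by itself.
{A} is an SCC by itself.
{B} is an SCC by itself.
{E} is an SCC by itself.
That gives 5 strongly connected components.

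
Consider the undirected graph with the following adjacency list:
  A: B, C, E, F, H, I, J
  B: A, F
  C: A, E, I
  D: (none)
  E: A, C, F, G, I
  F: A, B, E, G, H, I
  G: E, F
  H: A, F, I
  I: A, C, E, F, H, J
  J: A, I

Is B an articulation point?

Deleting B leaves 2 components (was 2), so B is not a cut vertex.

No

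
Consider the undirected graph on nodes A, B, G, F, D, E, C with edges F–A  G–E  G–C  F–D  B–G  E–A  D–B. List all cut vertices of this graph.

G

Removing G increases the component count from 1 to 2, so G is a cut vertex.
By contrast removing D leaves 1 component; it is not a cut vertex. No other vertex is a cut vertex either.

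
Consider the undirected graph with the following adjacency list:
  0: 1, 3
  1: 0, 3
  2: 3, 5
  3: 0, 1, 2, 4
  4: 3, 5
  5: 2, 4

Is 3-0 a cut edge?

No

After removing 3-0, the path 3-1-0 still connects them, so the edge is not a bridge.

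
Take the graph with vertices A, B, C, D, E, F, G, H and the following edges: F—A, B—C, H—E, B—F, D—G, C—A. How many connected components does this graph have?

3

Starting from E we can reach E, H. That is one component of size 2.
Starting from D we can reach D, G. That is one component of size 2.
Starting from A we can reach A, B, C, F. That is one component of size 4.
Total: 3 components.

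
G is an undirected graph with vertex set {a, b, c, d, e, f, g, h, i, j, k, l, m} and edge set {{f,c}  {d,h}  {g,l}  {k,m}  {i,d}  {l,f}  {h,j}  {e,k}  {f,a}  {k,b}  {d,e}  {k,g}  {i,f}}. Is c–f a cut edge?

Yes

Removing c–f leaves no path between c and f: the component count goes from 1 to 2. So it is a bridge.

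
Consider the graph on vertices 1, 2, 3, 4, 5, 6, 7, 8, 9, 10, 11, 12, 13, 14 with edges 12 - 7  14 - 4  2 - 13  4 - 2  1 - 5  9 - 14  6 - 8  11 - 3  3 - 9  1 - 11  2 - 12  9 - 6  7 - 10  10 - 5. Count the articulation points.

3

Removing 2 increases the component count from 1 to 2, so 2 is a cut vertex.
Removing 6 increases the component count from 1 to 2, so 6 is a cut vertex.
Removing 9 increases the component count from 1 to 2, so 9 is a cut vertex.
By contrast removing 7 leaves 1 component; it is not a cut vertex. No other vertex is a cut vertex either.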